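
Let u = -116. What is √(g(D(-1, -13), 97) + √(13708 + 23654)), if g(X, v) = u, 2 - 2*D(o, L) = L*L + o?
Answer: √(-116 + √37362) ≈ 8.7916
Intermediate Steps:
D(o, L) = 1 - o/2 - L²/2 (D(o, L) = 1 - (L*L + o)/2 = 1 - (L² + o)/2 = 1 - (o + L²)/2 = 1 + (-o/2 - L²/2) = 1 - o/2 - L²/2)
g(X, v) = -116
√(g(D(-1, -13), 97) + √(13708 + 23654)) = √(-116 + √(13708 + 23654)) = √(-116 + √37362)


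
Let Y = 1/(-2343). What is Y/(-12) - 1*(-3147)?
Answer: 88481053/28116 ≈ 3147.0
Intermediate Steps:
Y = -1/2343 ≈ -0.00042680
Y/(-12) - 1*(-3147) = -1/2343/(-12) - 1*(-3147) = -1/2343*(-1/12) + 3147 = 1/28116 + 3147 = 88481053/28116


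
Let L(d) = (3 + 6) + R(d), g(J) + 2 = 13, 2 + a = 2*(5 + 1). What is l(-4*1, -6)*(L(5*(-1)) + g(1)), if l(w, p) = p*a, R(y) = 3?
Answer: -1380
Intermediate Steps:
a = 10 (a = -2 + 2*(5 + 1) = -2 + 2*6 = -2 + 12 = 10)
g(J) = 11 (g(J) = -2 + 13 = 11)
l(w, p) = 10*p (l(w, p) = p*10 = 10*p)
L(d) = 12 (L(d) = (3 + 6) + 3 = 9 + 3 = 12)
l(-4*1, -6)*(L(5*(-1)) + g(1)) = (10*(-6))*(12 + 11) = -60*23 = -1380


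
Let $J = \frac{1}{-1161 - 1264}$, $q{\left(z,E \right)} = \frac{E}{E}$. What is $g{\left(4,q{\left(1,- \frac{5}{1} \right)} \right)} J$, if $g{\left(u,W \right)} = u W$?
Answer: $- \frac{4}{2425} \approx -0.0016495$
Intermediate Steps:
$q{\left(z,E \right)} = 1$
$g{\left(u,W \right)} = W u$
$J = - \frac{1}{2425}$ ($J = \frac{1}{-1161 - 1264} = \frac{1}{-2425} = - \frac{1}{2425} \approx -0.00041237$)
$g{\left(4,q{\left(1,- \frac{5}{1} \right)} \right)} J = 1 \cdot 4 \left(- \frac{1}{2425}\right) = 4 \left(- \frac{1}{2425}\right) = - \frac{4}{2425}$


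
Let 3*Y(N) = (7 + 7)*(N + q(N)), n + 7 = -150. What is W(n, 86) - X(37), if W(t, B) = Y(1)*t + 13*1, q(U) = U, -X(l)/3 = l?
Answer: -4024/3 ≈ -1341.3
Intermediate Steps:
n = -157 (n = -7 - 150 = -157)
X(l) = -3*l
Y(N) = 28*N/3 (Y(N) = ((7 + 7)*(N + N))/3 = (14*(2*N))/3 = (28*N)/3 = 28*N/3)
W(t, B) = 13 + 28*t/3 (W(t, B) = ((28/3)*1)*t + 13*1 = 28*t/3 + 13 = 13 + 28*t/3)
W(n, 86) - X(37) = (13 + (28/3)*(-157)) - (-3)*37 = (13 - 4396/3) - 1*(-111) = -4357/3 + 111 = -4024/3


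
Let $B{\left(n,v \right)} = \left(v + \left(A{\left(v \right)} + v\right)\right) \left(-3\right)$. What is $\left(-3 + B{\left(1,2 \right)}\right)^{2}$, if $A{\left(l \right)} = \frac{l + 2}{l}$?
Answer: $441$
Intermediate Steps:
$A{\left(l \right)} = \frac{2 + l}{l}$
$B{\left(n,v \right)} = - 6 v - \frac{3 \left(2 + v\right)}{v}$ ($B{\left(n,v \right)} = \left(v + \left(\frac{2 + v}{v} + v\right)\right) \left(-3\right) = \left(v + \left(v + \frac{2 + v}{v}\right)\right) \left(-3\right) = \left(2 v + \frac{2 + v}{v}\right) \left(-3\right) = - 6 v - \frac{3 \left(2 + v\right)}{v}$)
$\left(-3 + B{\left(1,2 \right)}\right)^{2} = \left(-3 - \left(15 + 3\right)\right)^{2} = \left(-3 - 18\right)^{2} = \left(-21\right)^{2} = 441$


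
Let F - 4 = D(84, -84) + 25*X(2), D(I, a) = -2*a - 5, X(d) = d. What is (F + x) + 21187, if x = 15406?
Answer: 36810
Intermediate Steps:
D(I, a) = -5 - 2*a
F = 217 (F = 4 + ((-5 - 2*(-84)) + 25*2) = 4 + ((-5 + 168) + 50) = 4 + (163 + 50) = 4 + 213 = 217)
(F + x) + 21187 = (217 + 15406) + 21187 = 15623 + 21187 = 36810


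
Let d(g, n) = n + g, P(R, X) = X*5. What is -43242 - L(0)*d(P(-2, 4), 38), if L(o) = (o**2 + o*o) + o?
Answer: -43242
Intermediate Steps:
P(R, X) = 5*X
d(g, n) = g + n
L(o) = o + 2*o**2 (L(o) = (o**2 + o**2) + o = 2*o**2 + o = o + 2*o**2)
-43242 - L(0)*d(P(-2, 4), 38) = -43242 - 0*(1 + 2*0)*(5*4 + 38) = -43242 - 0*(1 + 0)*(20 + 38) = -43242 - 0*1*58 = -43242 - 0*58 = -43242 - 1*0 = -43242 + 0 = -43242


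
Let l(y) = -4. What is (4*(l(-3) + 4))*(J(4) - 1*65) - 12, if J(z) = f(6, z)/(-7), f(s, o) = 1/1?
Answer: -12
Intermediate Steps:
f(s, o) = 1
J(z) = -⅐ (J(z) = 1/(-7) = 1*(-⅐) = -⅐)
(4*(l(-3) + 4))*(J(4) - 1*65) - 12 = (4*(-4 + 4))*(-⅐ - 1*65) - 12 = (4*0)*(-⅐ - 65) - 12 = 0*(-456/7) - 12 = 0 - 12 = -12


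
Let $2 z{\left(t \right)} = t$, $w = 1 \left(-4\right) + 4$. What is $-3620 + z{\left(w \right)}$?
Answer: $-3620$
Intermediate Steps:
$w = 0$ ($w = -4 + 4 = 0$)
$z{\left(t \right)} = \frac{t}{2}$
$-3620 + z{\left(w \right)} = -3620 + \frac{1}{2} \cdot 0 = -3620 + 0 = -3620$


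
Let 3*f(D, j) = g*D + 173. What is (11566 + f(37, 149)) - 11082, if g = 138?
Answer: 6731/3 ≈ 2243.7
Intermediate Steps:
f(D, j) = 173/3 + 46*D (f(D, j) = (138*D + 173)/3 = (173 + 138*D)/3 = 173/3 + 46*D)
(11566 + f(37, 149)) - 11082 = (11566 + (173/3 + 46*37)) - 11082 = (11566 + (173/3 + 1702)) - 11082 = (11566 + 5279/3) - 11082 = 39977/3 - 11082 = 6731/3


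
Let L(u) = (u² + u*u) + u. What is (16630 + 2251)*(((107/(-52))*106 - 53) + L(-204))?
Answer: 40625851199/26 ≈ 1.5625e+9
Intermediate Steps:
L(u) = u + 2*u² (L(u) = (u² + u²) + u = 2*u² + u = u + 2*u²)
(16630 + 2251)*(((107/(-52))*106 - 53) + L(-204)) = (16630 + 2251)*(((107/(-52))*106 - 53) - 204*(1 + 2*(-204))) = 18881*(((107*(-1/52))*106 - 53) - 204*(1 - 408)) = 18881*((-107/52*106 - 53) - 204*(-407)) = 18881*((-5671/26 - 53) + 83028) = 18881*(-7049/26 + 83028) = 18881*(2151679/26) = 40625851199/26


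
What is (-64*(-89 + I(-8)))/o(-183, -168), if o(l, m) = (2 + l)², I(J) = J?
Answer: 6208/32761 ≈ 0.18949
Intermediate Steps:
(-64*(-89 + I(-8)))/o(-183, -168) = (-64*(-89 - 8))/((2 - 183)²) = (-64*(-97))/((-181)²) = 6208/32761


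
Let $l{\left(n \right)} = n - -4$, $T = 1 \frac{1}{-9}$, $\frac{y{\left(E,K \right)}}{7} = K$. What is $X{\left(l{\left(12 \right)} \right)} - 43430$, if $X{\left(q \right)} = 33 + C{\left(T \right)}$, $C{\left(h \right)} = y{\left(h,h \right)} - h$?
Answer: $- \frac{130193}{3} \approx -43398.0$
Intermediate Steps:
$y{\left(E,K \right)} = 7 K$
$T = - \frac{1}{9}$ ($T = 1 \left(- \frac{1}{9}\right) = - \frac{1}{9} \approx -0.11111$)
$l{\left(n \right)} = 4 + n$ ($l{\left(n \right)} = n + 4 = 4 + n$)
$C{\left(h \right)} = 6 h$ ($C{\left(h \right)} = 7 h - h = 6 h$)
$X{\left(q \right)} = \frac{97}{3}$ ($X{\left(q \right)} = 33 + 6 \left(- \frac{1}{9}\right) = 33 - \frac{2}{3} = \frac{97}{3}$)
$X{\left(l{\left(12 \right)} \right)} - 43430 = \frac{97}{3} - 43430 = - \frac{130193}{3}$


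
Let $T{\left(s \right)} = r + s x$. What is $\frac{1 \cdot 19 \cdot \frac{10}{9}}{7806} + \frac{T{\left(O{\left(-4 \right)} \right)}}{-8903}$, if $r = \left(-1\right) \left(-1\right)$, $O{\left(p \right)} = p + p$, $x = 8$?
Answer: $\frac{3058786}{312735681} \approx 0.0097807$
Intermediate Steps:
$O{\left(p \right)} = 2 p$
$r = 1$
$T{\left(s \right)} = 1 + 8 s$ ($T{\left(s \right)} = 1 + s 8 = 1 + 8 s$)
$\frac{1 \cdot 19 \cdot \frac{10}{9}}{7806} + \frac{T{\left(O{\left(-4 \right)} \right)}}{-8903} = \frac{1 \cdot 19 \cdot \frac{10}{9}}{7806} + \frac{1 + 8 \cdot 2 \left(-4\right)}{-8903} = 19 \cdot 10 \cdot \frac{1}{9} \cdot \frac{1}{7806} + \left(1 + 8 \left(-8\right)\right) \left(- \frac{1}{8903}\right) = 19 \cdot \frac{10}{9} \cdot \frac{1}{7806} + \left(1 - 64\right) \left(- \frac{1}{8903}\right) = \frac{190}{9} \cdot \frac{1}{7806} - - \frac{63}{8903} = \frac{95}{35127} + \frac{63}{8903} = \frac{3058786}{312735681}$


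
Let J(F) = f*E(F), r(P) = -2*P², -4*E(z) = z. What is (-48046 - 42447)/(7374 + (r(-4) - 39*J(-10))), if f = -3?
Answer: -180986/15269 ≈ -11.853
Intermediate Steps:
E(z) = -z/4
J(F) = 3*F/4 (J(F) = -(-3)*F/4 = 3*F/4)
(-48046 - 42447)/(7374 + (r(-4) - 39*J(-10))) = (-48046 - 42447)/(7374 + (-2*(-4)² - 117*(-10)/4)) = -90493/(7374 + (-2*16 - 39*(-15/2))) = -90493/(7374 + (-32 + 585/2)) = -90493/(7374 + 521/2) = -90493/15269/2 = -90493*2/15269 = -180986/15269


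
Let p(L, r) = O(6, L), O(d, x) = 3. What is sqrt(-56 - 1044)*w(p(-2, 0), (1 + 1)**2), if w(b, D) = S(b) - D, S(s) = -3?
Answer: -70*I*sqrt(11) ≈ -232.16*I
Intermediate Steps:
p(L, r) = 3
w(b, D) = -3 - D
sqrt(-56 - 1044)*w(p(-2, 0), (1 + 1)**2) = sqrt(-56 - 1044)*(-3 - (1 + 1)**2) = sqrt(-1100)*(-3 - 1*2**2) = (10*I*sqrt(11))*(-3 - 1*4) = (10*I*sqrt(11))*(-3 - 4) = (10*I*sqrt(11))*(-7) = -70*I*sqrt(11)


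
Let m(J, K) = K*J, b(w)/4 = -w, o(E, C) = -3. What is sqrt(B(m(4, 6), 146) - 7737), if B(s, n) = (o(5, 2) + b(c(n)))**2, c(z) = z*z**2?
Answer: 4*sqrt(9685395150217) ≈ 1.2449e+7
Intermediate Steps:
c(z) = z**3
b(w) = -4*w (b(w) = 4*(-w) = -4*w)
m(J, K) = J*K
B(s, n) = (-3 - 4*n**3)**2
sqrt(B(m(4, 6), 146) - 7737) = sqrt((3 + 4*146**3)**2 - 7737) = sqrt((3 + 4*3112136)**2 - 7737) = sqrt((3 + 12448544)**2 - 7737) = sqrt(12448547**2 - 7737) = sqrt(154966322411209 - 7737) = sqrt(154966322403472) = 4*sqrt(9685395150217)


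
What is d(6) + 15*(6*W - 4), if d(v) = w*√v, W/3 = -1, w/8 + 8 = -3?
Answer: -330 - 88*√6 ≈ -545.55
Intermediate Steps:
w = -88 (w = -64 + 8*(-3) = -64 - 24 = -88)
W = -3 (W = 3*(-1) = -3)
d(v) = -88*√v
d(6) + 15*(6*W - 4) = -88*√6 + 15*(6*(-3) - 4) = -88*√6 + 15*(-18 - 4) = -88*√6 + 15*(-22) = -88*√6 - 330 = -330 - 88*√6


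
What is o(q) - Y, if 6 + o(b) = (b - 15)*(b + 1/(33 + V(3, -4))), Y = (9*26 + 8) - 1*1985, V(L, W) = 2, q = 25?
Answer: 13911/7 ≈ 1987.3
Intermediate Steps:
Y = -1743 (Y = (234 + 8) - 1985 = 242 - 1985 = -1743)
o(b) = -6 + (-15 + b)*(1/35 + b) (o(b) = -6 + (b - 15)*(b + 1/(33 + 2)) = -6 + (-15 + b)*(b + 1/35) = -6 + (-15 + b)*(1/35 + b))
o(q) - Y = (-45/7 + 25**2 - 524/35*25) - 1*(-1743) = (-45/7 + 625 - 2620/7) + 1743 = 1710/7 + 1743 = 13911/7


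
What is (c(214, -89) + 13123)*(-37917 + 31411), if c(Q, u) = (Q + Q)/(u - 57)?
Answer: -6231219090/73 ≈ -8.5359e+7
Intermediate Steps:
c(Q, u) = 2*Q/(-57 + u) (c(Q, u) = (2*Q)/(-57 + u) = 2*Q/(-57 + u))
(c(214, -89) + 13123)*(-37917 + 31411) = (2*214/(-57 - 89) + 13123)*(-37917 + 31411) = (2*214/(-146) + 13123)*(-6506) = (2*214*(-1/146) + 13123)*(-6506) = (-214/73 + 13123)*(-6506) = (957765/73)*(-6506) = -6231219090/73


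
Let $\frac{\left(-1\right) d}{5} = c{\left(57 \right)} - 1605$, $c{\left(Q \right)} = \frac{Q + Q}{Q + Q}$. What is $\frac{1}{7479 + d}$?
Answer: $\frac{1}{15499} \approx 6.452 \cdot 10^{-5}$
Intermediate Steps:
$c{\left(Q \right)} = 1$ ($c{\left(Q \right)} = \frac{2 Q}{2 Q} = 2 Q \frac{1}{2 Q} = 1$)
$d = 8020$ ($d = - 5 \left(1 - 1605\right) = \left(-5\right) \left(-1604\right) = 8020$)
$\frac{1}{7479 + d} = \frac{1}{7479 + 8020} = \frac{1}{15499}$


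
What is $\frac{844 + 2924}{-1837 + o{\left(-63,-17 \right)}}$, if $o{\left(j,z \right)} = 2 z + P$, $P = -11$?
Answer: $- \frac{1884}{941} \approx -2.0021$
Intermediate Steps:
$o{\left(j,z \right)} = -11 + 2 z$ ($o{\left(j,z \right)} = 2 z - 11 = -11 + 2 z$)
$\frac{844 + 2924}{-1837 + o{\left(-63,-17 \right)}} = \frac{844 + 2924}{-1837 + \left(-11 + 2 \left(-17\right)\right)} = \frac{3768}{-1837 - 45} = \frac{3768}{-1882} = 3768 \left(- \frac{1}{1882}\right) = - \frac{1884}{941}$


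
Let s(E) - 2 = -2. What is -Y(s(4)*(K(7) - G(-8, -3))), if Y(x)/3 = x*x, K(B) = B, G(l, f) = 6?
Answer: 0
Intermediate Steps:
s(E) = 0 (s(E) = 2 - 2 = 0)
Y(x) = 3*x² (Y(x) = 3*(x*x) = 3*x²)
-Y(s(4)*(K(7) - G(-8, -3))) = -3*(0*(7 - 1*6))² = -3*(0*(7 - 6))² = -3*(0*1)² = -3*0² = -3*0 = -1*0 = 0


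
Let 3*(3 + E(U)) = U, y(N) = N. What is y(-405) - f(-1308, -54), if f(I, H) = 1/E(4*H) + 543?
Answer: -71099/75 ≈ -947.99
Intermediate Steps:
E(U) = -3 + U/3
f(I, H) = 543 + 1/(-3 + 4*H/3) (f(I, H) = 1/(-3 + (4*H)/3) + 543 = 1/(-3 + 4*H/3) + 543 = 543 + 1/(-3 + 4*H/3))
y(-405) - f(-1308, -54) = -405 - 12*(-407 + 181*(-54))/(-9 + 4*(-54)) = -405 - 12*(-407 - 9774)/(-9 - 216) = -405 - 12*(-10181)/(-225) = -405 - 12*(-1)*(-10181)/225 = -405 - 1*40724/75 = -405 - 40724/75 = -71099/75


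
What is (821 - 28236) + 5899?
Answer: -21516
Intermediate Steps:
(821 - 28236) + 5899 = -27415 + 5899 = -21516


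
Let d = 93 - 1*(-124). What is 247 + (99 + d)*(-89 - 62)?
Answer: -47469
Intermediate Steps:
d = 217 (d = 93 + 124 = 217)
247 + (99 + d)*(-89 - 62) = 247 + (99 + 217)*(-89 - 62) = 247 + 316*(-151) = 247 - 47716 = -47469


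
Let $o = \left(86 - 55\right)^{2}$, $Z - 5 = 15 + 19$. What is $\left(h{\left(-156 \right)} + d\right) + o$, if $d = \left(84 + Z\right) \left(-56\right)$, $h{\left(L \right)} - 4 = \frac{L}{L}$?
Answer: $-5922$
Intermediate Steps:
$Z = 39$ ($Z = 5 + \left(15 + 19\right) = 5 + 34 = 39$)
$h{\left(L \right)} = 5$ ($h{\left(L \right)} = 4 + \frac{L}{L} = 4 + 1 = 5$)
$d = -6888$ ($d = \left(84 + 39\right) \left(-56\right) = 123 \left(-56\right) = -6888$)
$o = 961$ ($o = 31^{2} = 961$)
$\left(h{\left(-156 \right)} + d\right) + o = \left(5 - 6888\right) + 961 = -6883 + 961 = -5922$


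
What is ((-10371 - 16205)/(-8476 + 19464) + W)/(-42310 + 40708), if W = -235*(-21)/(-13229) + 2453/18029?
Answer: 8787365915/5300961329873 ≈ 0.0016577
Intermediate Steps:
W = -5138398/21682331 (W = 4935*(-1/13229) + 2453*(1/18029) = -4935/13229 + 223/1639 = -5138398/21682331 ≈ -0.23699)
((-10371 - 16205)/(-8476 + 19464) + W)/(-42310 + 40708) = ((-10371 - 16205)/(-8476 + 19464) - 5138398/21682331)/(-42310 + 40708) = (-26576/10988 - 5138398/21682331)/(-1602) = (-26576*1/10988 - 5138398/21682331)*(-1/1602) = (-6644/2747 - 5138398/21682331)*(-1/1602) = -158172586470/59561363257*(-1/1602) = 8787365915/5300961329873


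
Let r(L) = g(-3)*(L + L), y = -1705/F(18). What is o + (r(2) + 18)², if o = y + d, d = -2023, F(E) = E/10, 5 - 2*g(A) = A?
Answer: -16328/9 ≈ -1814.2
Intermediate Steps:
g(A) = 5/2 - A/2
F(E) = E/10 (F(E) = E*(⅒) = E/10)
y = -8525/9 (y = -1705/((⅒)*18) = -1705/9/5 = -1705*5/9 = -8525/9 ≈ -947.22)
r(L) = 8*L (r(L) = (5/2 - ½*(-3))*(L + L) = (5/2 + 3/2)*(2*L) = 4*(2*L) = 8*L)
o = -26732/9 (o = -8525/9 - 2023 = -26732/9 ≈ -2970.2)
o + (r(2) + 18)² = -26732/9 + (8*2 + 18)² = -26732/9 + (16 + 18)² = -26732/9 + 34² = -26732/9 + 1156 = -16328/9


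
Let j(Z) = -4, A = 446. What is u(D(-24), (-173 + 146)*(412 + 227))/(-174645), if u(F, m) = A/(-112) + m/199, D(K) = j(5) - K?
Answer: 202109/389248776 ≈ 0.00051923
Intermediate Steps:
D(K) = -4 - K
u(F, m) = -223/56 + m/199 (u(F, m) = 446/(-112) + m/199 = 446*(-1/112) + m*(1/199) = -223/56 + m/199)
u(D(-24), (-173 + 146)*(412 + 227))/(-174645) = (-223/56 + ((-173 + 146)*(412 + 227))/199)/(-174645) = (-223/56 + (-27*639)/199)*(-1/174645) = (-223/56 + (1/199)*(-17253))*(-1/174645) = (-223/56 - 17253/199)*(-1/174645) = -1010545/11144*(-1/174645) = 202109/389248776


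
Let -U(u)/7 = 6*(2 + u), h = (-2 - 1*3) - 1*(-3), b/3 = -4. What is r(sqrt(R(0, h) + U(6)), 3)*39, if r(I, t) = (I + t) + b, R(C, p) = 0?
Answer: -351 + 156*I*sqrt(21) ≈ -351.0 + 714.88*I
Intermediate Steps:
b = -12 (b = 3*(-4) = -12)
h = -2 (h = (-2 - 3) + 3 = -5 + 3 = -2)
U(u) = -84 - 42*u (U(u) = -42*(2 + u) = -7*(12 + 6*u) = -84 - 42*u)
r(I, t) = -12 + I + t (r(I, t) = (I + t) - 12 = -12 + I + t)
r(sqrt(R(0, h) + U(6)), 3)*39 = (-12 + sqrt(0 + (-84 - 42*6)) + 3)*39 = (-12 + sqrt(0 + (-84 - 252)) + 3)*39 = (-12 + sqrt(0 - 336) + 3)*39 = (-12 + sqrt(-336) + 3)*39 = (-12 + 4*I*sqrt(21) + 3)*39 = (-9 + 4*I*sqrt(21))*39 = -351 + 156*I*sqrt(21)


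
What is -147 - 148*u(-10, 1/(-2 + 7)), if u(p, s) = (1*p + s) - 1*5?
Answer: 10217/5 ≈ 2043.4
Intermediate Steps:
u(p, s) = -5 + p + s (u(p, s) = (p + s) - 5 = -5 + p + s)
-147 - 148*u(-10, 1/(-2 + 7)) = -147 - 148*(-5 - 10 + 1/(-2 + 7)) = -147 - 148*(-5 - 10 + 1/5) = -147 - 148*(-74/5) = -147 + 10952/5 = 10217/5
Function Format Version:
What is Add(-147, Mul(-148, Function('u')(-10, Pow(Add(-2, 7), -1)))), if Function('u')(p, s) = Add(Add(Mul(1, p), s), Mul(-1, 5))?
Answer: Rational(10217, 5) ≈ 2043.4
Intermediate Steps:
Function('u')(p, s) = Add(-5, p, s) (Function('u')(p, s) = Add(Add(p, s), -5) = Add(-5, p, s))
Add(-147, Mul(-148, Function('u')(-10, Pow(Add(-2, 7), -1)))) = Add(-147, Mul(-148, Add(-5, -10, Pow(Add(-2, 7), -1)))) = Add(-147, Mul(-148, Add(-5, -10, Pow(5, -1)))) = Add(-147, Mul(-148, Add(-5, -10, Rational(1, 5)))) = Add(-147, Mul(-148, Rational(-74, 5))) = Add(-147, Rational(10952, 5)) = Rational(10217, 5)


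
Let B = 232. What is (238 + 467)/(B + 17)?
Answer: 235/83 ≈ 2.8313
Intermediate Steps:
(238 + 467)/(B + 17) = (238 + 467)/(232 + 17) = 705/249 = 705*(1/249) = 235/83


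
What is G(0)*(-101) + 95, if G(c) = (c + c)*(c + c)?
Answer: 95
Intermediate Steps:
G(c) = 4*c² (G(c) = (2*c)*(2*c) = 4*c²)
G(0)*(-101) + 95 = (4*0²)*(-101) + 95 = (4*0)*(-101) + 95 = 0*(-101) + 95 = 0 + 95 = 95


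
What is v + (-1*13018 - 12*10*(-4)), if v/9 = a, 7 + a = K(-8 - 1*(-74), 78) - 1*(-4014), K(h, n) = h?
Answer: 24119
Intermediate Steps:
a = 4073 (a = -7 + ((-8 - 1*(-74)) - 1*(-4014)) = -7 + ((-8 + 74) + 4014) = -7 + (66 + 4014) = -7 + 4080 = 4073)
v = 36657 (v = 9*4073 = 36657)
v + (-1*13018 - 12*10*(-4)) = 36657 + (-1*13018 - 12*10*(-4)) = 36657 + (-13018 - 120*(-4)) = 36657 + (-13018 - 1*(-480)) = 36657 + (-13018 + 480) = 36657 - 12538 = 24119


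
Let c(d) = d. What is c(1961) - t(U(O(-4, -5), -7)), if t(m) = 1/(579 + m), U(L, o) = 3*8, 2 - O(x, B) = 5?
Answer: 1182482/603 ≈ 1961.0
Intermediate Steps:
O(x, B) = -3 (O(x, B) = 2 - 1*5 = 2 - 5 = -3)
U(L, o) = 24
c(1961) - t(U(O(-4, -5), -7)) = 1961 - 1/(579 + 24) = 1961 - 1/603 = 1182482/603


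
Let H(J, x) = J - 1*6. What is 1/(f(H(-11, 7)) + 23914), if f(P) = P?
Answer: 1/23897 ≈ 4.1846e-5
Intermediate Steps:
H(J, x) = -6 + J (H(J, x) = J - 6 = -6 + J)
1/(f(H(-11, 7)) + 23914) = 1/((-6 - 11) + 23914) = 1/(-17 + 23914) = 1/23897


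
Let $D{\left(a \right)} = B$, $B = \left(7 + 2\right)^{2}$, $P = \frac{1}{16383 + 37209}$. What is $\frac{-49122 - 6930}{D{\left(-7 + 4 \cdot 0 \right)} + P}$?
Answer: $- \frac{3003938784}{4340953} \approx -692.0$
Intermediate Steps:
$P = \frac{1}{53592} \approx 1.866 \cdot 10^{-5}$
$B = 81$ ($B = 9^{2} = 81$)
$D{\left(a \right)} = 81$
$\frac{-49122 - 6930}{D{\left(-7 + 4 \cdot 0 \right)} + P} = \frac{-49122 - 6930}{81 + \frac{1}{53592}} = - \frac{56052}{\frac{4340953}{53592}} = \left(-56052\right) \frac{53592}{4340953} = - \frac{3003938784}{4340953}$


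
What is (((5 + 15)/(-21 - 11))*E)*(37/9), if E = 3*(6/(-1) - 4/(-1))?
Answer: 185/12 ≈ 15.417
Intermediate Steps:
E = -6 (E = 3*(6*(-1) - 4*(-1)) = 3*(-6 + 4) = 3*(-2) = -6)
(((5 + 15)/(-21 - 11))*E)*(37/9) = (((5 + 15)/(-21 - 11))*(-6))*(37/9) = ((20/(-32))*(-6))*(37*(⅑)) = ((20*(-1/32))*(-6))*(37/9) = -5/8*(-6)*(37/9) = (15/4)*(37/9) = 185/12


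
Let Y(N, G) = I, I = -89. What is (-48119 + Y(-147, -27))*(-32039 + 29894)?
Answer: 103406160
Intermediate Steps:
Y(N, G) = -89
(-48119 + Y(-147, -27))*(-32039 + 29894) = (-48119 - 89)*(-32039 + 29894) = -48208*(-2145) = 103406160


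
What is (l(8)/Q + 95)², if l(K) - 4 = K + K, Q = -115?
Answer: 4756761/529 ≈ 8992.0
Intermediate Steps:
l(K) = 4 + 2*K (l(K) = 4 + (K + K) = 4 + 2*K)
(l(8)/Q + 95)² = ((4 + 2*8)/(-115) + 95)² = ((4 + 16)*(-1/115) + 95)² = (20*(-1/115) + 95)² = (-4/23 + 95)² = (2181/23)² = 4756761/529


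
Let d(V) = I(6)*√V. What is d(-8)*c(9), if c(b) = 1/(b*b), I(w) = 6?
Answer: 4*I*√2/27 ≈ 0.20951*I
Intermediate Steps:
d(V) = 6*√V
c(b) = b⁻²
d(-8)*c(9) = (6*√(-8))/9² = (6*(2*I*√2))*(1/81) = (12*I*√2)*(1/81) = 4*I*√2/27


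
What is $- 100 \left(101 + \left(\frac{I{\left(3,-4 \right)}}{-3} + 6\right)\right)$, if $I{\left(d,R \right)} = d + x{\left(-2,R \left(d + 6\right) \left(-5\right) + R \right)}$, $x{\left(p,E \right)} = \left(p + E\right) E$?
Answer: $1010200$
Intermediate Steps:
$x{\left(p,E \right)} = E \left(E + p\right)$ ($x{\left(p,E \right)} = \left(E + p\right) E = E \left(E + p\right)$)
$I{\left(d,R \right)} = d + \left(R + R \left(-30 - 5 d\right)\right) \left(-2 + R + R \left(-30 - 5 d\right)\right)$ ($I{\left(d,R \right)} = d + \left(R \left(d + 6\right) \left(-5\right) + R\right) \left(\left(R \left(d + 6\right) \left(-5\right) + R\right) - 2\right) = d + \left(R \left(6 + d\right) \left(-5\right) + R\right) \left(\left(R \left(6 + d\right) \left(-5\right) + R\right) - 2\right) = d + \left(R \left(-30 - 5 d\right) + R\right) \left(\left(R \left(-30 - 5 d\right) + R\right) - 2\right) = d + \left(R + R \left(-30 - 5 d\right)\right) \left(\left(R + R \left(-30 - 5 d\right)\right) - 2\right) = d + \left(R + R \left(-30 - 5 d\right)\right) \left(-2 + R + R \left(-30 - 5 d\right)\right)$)
$- 100 \left(101 + \left(\frac{I{\left(3,-4 \right)}}{-3} + 6\right)\right) = - 100 \left(101 + \left(\frac{3 - 4 \left(2 - 4 \left(29 + 5 \cdot 3\right)\right) \left(29 + 5 \cdot 3\right)}{-3} + 6\right)\right) = - 100 \left(101 + \left(- \frac{3 - 4 \left(2 - 4 \left(29 + 15\right)\right) \left(29 + 15\right)}{3} + 6\right)\right) = - 100 \left(101 + \left(- \frac{3 - 4 \left(2 - 176\right) 44}{3} + 6\right)\right) = - 100 \left(101 + \left(- \frac{3 - \left(-696\right) 44}{3} + 6\right)\right) = - 100 \left(101 + \left(- \frac{3 + 30624}{3} + 6\right)\right) = - 100 \left(101 + \left(\left(- \frac{1}{3}\right) 30627 + 6\right)\right) = - 100 \left(101 + \left(-10209 + 6\right)\right) = - 100 \left(101 - 10203\right) = \left(-100\right) \left(-10102\right) = 1010200$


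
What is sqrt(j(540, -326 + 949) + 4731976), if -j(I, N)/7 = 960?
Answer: 2*sqrt(1181314) ≈ 2173.8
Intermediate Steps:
j(I, N) = -6720 (j(I, N) = -7*960 = -6720)
sqrt(j(540, -326 + 949) + 4731976) = sqrt(-6720 + 4731976) = sqrt(4725256) = 2*sqrt(1181314)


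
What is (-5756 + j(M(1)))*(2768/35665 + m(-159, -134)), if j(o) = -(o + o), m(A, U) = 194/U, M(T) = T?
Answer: 18851974142/2389555 ≈ 7889.3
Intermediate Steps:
j(o) = -2*o
(-5756 + j(M(1)))*(2768/35665 + m(-159, -134)) = (-5756 - 2*1)*(2768/35665 + 194/(-134)) = (-5756 - 2)*(2768*(1/35665) + 194*(-1/134)) = -5758*(2768/35665 - 97/67) = -5758*(-3274049/2389555) = 18851974142/2389555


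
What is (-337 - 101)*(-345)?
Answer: 151110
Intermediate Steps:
(-337 - 101)*(-345) = -438*(-345) = 151110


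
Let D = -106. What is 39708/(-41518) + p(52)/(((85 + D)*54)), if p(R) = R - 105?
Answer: -21414209/23540706 ≈ -0.90967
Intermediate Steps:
p(R) = -105 + R
39708/(-41518) + p(52)/(((85 + D)*54)) = 39708/(-41518) + (-105 + 52)/(((85 - 106)*54)) = 39708*(-1/41518) - 53/((-21*54)) = -19854/20759 - 53/(-1134) = -19854/20759 - 53*(-1/1134) = -19854/20759 + 53/1134 = -21414209/23540706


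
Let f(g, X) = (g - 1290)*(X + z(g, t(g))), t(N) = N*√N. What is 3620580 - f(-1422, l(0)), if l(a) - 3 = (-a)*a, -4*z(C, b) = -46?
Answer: 3659904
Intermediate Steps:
t(N) = N^(3/2)
z(C, b) = 23/2 (z(C, b) = -¼*(-46) = 23/2)
l(a) = 3 - a² (l(a) = 3 + (-a)*a = 3 - a²)
f(g, X) = (-1290 + g)*(23/2 + X) (f(g, X) = (g - 1290)*(X + 23/2) = (-1290 + g)*(23/2 + X))
3620580 - f(-1422, l(0)) = 3620580 - (-14835 - 1290*(3 - 1*0²) + (23/2)*(-1422) + (3 - 1*0²)*(-1422)) = 3620580 - (-14835 - 1290*(3 - 1*0) - 16353 + (3 - 1*0)*(-1422)) = 3620580 - (-14835 - 1290*(3 + 0) - 16353 + (3 + 0)*(-1422)) = 3620580 - (-14835 - 1290*3 - 16353 + 3*(-1422)) = 3620580 - (-14835 - 3870 - 16353 - 4266) = 3620580 - 1*(-39324) = 3620580 + 39324 = 3659904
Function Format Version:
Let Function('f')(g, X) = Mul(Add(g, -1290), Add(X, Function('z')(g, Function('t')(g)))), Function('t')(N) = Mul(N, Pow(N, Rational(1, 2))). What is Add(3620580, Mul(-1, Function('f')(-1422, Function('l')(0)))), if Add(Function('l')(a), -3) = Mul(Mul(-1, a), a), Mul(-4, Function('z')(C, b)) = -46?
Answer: 3659904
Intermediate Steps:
Function('t')(N) = Pow(N, Rational(3, 2))
Function('z')(C, b) = Rational(23, 2) (Function('z')(C, b) = Mul(Rational(-1, 4), -46) = Rational(23, 2))
Function('l')(a) = Add(3, Mul(-1, Pow(a, 2))) (Function('l')(a) = Add(3, Mul(Mul(-1, a), a)) = Add(3, Mul(-1, Pow(a, 2))))
Function('f')(g, X) = Mul(Add(-1290, g), Add(Rational(23, 2), X)) (Function('f')(g, X) = Mul(Add(g, -1290), Add(X, Rational(23, 2))) = Mul(Add(-1290, g), Add(Rational(23, 2), X)))
Add(3620580, Mul(-1, Function('f')(-1422, Function('l')(0)))) = Add(3620580, Mul(-1, Add(-14835, Mul(-1290, Add(3, Mul(-1, Pow(0, 2)))), Mul(Rational(23, 2), -1422), Mul(Add(3, Mul(-1, Pow(0, 2))), -1422)))) = Add(3620580, Mul(-1, Add(-14835, Mul(-1290, Add(3, Mul(-1, 0))), -16353, Mul(Add(3, Mul(-1, 0)), -1422)))) = Add(3620580, Mul(-1, Add(-14835, Mul(-1290, Add(3, 0)), -16353, Mul(Add(3, 0), -1422)))) = Add(3620580, Mul(-1, Add(-14835, Mul(-1290, 3), -16353, Mul(3, -1422)))) = Add(3620580, Mul(-1, Add(-14835, -3870, -16353, -4266))) = Add(3620580, Mul(-1, -39324)) = Add(3620580, 39324) = 3659904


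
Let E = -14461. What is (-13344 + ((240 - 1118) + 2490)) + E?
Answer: -26193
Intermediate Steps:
(-13344 + ((240 - 1118) + 2490)) + E = (-13344 + ((240 - 1118) + 2490)) - 14461 = (-13344 + (-878 + 2490)) - 14461 = (-13344 + 1612) - 14461 = -11732 - 14461 = -26193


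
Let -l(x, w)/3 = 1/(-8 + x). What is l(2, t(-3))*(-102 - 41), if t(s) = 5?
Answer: -143/2 ≈ -71.500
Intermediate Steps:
l(x, w) = -3/(-8 + x)
l(2, t(-3))*(-102 - 41) = (-3/(-8 + 2))*(-102 - 41) = -3/(-6)*(-143) = -3*(-1/6)*(-143) = (1/2)*(-143) = -143/2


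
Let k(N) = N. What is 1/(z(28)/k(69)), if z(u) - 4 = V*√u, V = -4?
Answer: -23/36 - 23*√7/18 ≈ -4.0196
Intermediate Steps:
z(u) = 4 - 4*√u
1/(z(28)/k(69)) = 1/((4 - 8*√7)/69) = 1/((4 - 8*√7)*(1/69)) = 1/(4/69 - 8*√7/69)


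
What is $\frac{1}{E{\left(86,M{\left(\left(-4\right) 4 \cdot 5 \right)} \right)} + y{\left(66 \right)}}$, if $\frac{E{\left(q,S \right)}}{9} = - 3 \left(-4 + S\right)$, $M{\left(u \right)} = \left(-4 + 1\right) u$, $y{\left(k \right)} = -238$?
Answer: $- \frac{1}{6610} \approx -0.00015129$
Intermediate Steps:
$M{\left(u \right)} = - 3 u$
$E{\left(q,S \right)} = 108 - 27 S$ ($E{\left(q,S \right)} = 9 \left(- 3 \left(-4 + S\right)\right) = 9 \left(12 - 3 S\right) = 108 - 27 S$)
$\frac{1}{E{\left(86,M{\left(\left(-4\right) 4 \cdot 5 \right)} \right)} + y{\left(66 \right)}} = \frac{1}{\left(108 - 27 \left(- 3 \left(-4\right) 4 \cdot 5\right)\right) - 238} = \frac{1}{\left(108 - 27 \left(- 3 \left(\left(-16\right) 5\right)\right)\right) - 238} = \frac{1}{\left(108 - 27 \left(\left(-3\right) \left(-80\right)\right)\right) - 238} = \frac{1}{\left(108 - 6480\right) - 238} = \frac{1}{-6372 - 238} = \frac{1}{-6610} = - \frac{1}{6610}$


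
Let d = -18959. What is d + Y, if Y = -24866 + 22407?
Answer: -21418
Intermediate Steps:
Y = -2459
d + Y = -18959 - 2459 = -21418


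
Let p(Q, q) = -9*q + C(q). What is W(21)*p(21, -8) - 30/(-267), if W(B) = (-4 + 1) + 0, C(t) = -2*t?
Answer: -23486/89 ≈ -263.89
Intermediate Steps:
W(B) = -3 (W(B) = -3 + 0 = -3)
p(Q, q) = -11*q (p(Q, q) = -9*q - 2*q = -11*q)
W(21)*p(21, -8) - 30/(-267) = -(-33)*(-8) - 30/(-267) = -3*88 - 30*(-1/267) = -264 + 10/89 = -23486/89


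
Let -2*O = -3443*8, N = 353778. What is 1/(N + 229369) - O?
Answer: -8031100483/583147 ≈ -13772.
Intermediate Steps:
O = 13772 (O = -(-3443)*8/2 = -½*(-27544) = 13772)
1/(N + 229369) - O = 1/(353778 + 229369) - 1*13772 = 1/583147 - 13772 = -8031100483/583147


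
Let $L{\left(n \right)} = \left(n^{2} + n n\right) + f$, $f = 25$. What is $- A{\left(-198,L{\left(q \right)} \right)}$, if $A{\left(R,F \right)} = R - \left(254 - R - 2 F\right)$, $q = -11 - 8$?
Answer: $-844$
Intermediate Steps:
$q = -19$
$L{\left(n \right)} = 25 + 2 n^{2}$ ($L{\left(n \right)} = \left(n^{2} + n n\right) + 25 = \left(n^{2} + n^{2}\right) + 25 = 2 n^{2} + 25 = 25 + 2 n^{2}$)
$A{\left(R,F \right)} = -254 + 2 F + 2 R$ ($A{\left(R,F \right)} = R - \left(254 - R - 2 F\right) = R + \left(-254 + R + 2 F\right) = -254 + 2 F + 2 R$)
$- A{\left(-198,L{\left(q \right)} \right)} = - (-254 + 2 \left(25 + 2 \left(-19\right)^{2}\right) + 2 \left(-198\right)) = - (-254 + 2 \left(25 + 2 \cdot 361\right) - 396) = - (-254 + 2 \left(25 + 722\right) - 396) = - (-254 + 2 \cdot 747 - 396) = - (-254 + 1494 - 396) = \left(-1\right) 844 = -844$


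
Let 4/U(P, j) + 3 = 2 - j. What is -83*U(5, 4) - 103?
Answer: -183/5 ≈ -36.600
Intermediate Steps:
U(P, j) = 4/(-1 - j) (U(P, j) = 4/(-3 + (2 - j)) = 4/(-1 - j))
-83*U(5, 4) - 103 = -(-332)/(1 + 4) - 103 = -(-332)/5 - 103 = -83*(-4/5) - 103 = 332/5 - 103 = -183/5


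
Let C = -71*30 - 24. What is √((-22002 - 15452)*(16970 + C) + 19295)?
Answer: I*√554899169 ≈ 23556.0*I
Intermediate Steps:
C = -2154 (C = -2130 - 24 = -2154)
√((-22002 - 15452)*(16970 + C) + 19295) = √((-22002 - 15452)*(16970 - 2154) + 19295) = √(-37454*14816 + 19295) = √(-554918464 + 19295) = √(-554899169) = I*√554899169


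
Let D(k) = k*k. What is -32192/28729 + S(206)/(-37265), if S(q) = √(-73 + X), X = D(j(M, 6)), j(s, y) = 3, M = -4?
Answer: -32192/28729 - 8*I/37265 ≈ -1.1205 - 0.00021468*I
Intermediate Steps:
D(k) = k²
X = 9 (X = 3² = 9)
S(q) = 8*I (S(q) = √(-73 + 9) = √(-64) = 8*I)
-32192/28729 + S(206)/(-37265) = -32192/28729 + (8*I)/(-37265) = -32192*1/28729 + (8*I)*(-1/37265) = -32192/28729 - 8*I/37265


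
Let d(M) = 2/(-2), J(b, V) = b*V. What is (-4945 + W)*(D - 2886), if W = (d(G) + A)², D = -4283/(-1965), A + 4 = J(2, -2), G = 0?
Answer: 27562862848/1965 ≈ 1.4027e+7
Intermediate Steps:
J(b, V) = V*b
A = -8 (A = -4 - 2*2 = -4 - 4 = -8)
d(M) = -1 (d(M) = 2*(-½) = -1)
D = 4283/1965 (D = -4283*(-1/1965) = 4283/1965 ≈ 2.1796)
W = 81 (W = (-1 - 8)² = (-9)² = 81)
(-4945 + W)*(D - 2886) = (-4945 + 81)*(4283/1965 - 2886) = -4864*(-5666707/1965) = 27562862848/1965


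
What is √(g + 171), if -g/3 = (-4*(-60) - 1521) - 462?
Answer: 30*√6 ≈ 73.485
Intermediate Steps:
g = 5229 (g = -3*((-4*(-60) - 1521) - 462) = -3*((240 - 1521) - 462) = -3*(-1281 - 462) = -3*(-1743) = 5229)
√(g + 171) = √(5229 + 171) = √5400 = 30*√6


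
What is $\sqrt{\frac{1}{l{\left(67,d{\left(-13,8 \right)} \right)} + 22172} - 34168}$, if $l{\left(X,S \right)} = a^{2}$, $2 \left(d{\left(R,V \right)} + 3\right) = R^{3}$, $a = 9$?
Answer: $\frac{i \sqrt{58546218731}}{1309} \approx 184.85 i$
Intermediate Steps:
$d{\left(R,V \right)} = -3 + \frac{R^{3}}{2}$
$l{\left(X,S \right)} = 81$ ($l{\left(X,S \right)} = 9^{2} = 81$)
$\sqrt{\frac{1}{l{\left(67,d{\left(-13,8 \right)} \right)} + 22172} - 34168} = \sqrt{\frac{1}{81 + 22172} - 34168} = \sqrt{\frac{1}{22253} - 34168} = \sqrt{- \frac{760340503}{22253}} = \frac{i \sqrt{58546218731}}{1309}$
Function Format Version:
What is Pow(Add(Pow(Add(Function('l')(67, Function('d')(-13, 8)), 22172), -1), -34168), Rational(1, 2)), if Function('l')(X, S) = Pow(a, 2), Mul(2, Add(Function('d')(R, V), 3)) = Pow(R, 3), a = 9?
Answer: Mul(Rational(1, 1309), I, Pow(58546218731, Rational(1, 2))) ≈ Mul(184.85, I)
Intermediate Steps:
Function('d')(R, V) = Add(-3, Mul(Rational(1, 2), Pow(R, 3)))
Function('l')(X, S) = 81 (Function('l')(X, S) = Pow(9, 2) = 81)
Pow(Add(Pow(Add(Function('l')(67, Function('d')(-13, 8)), 22172), -1), -34168), Rational(1, 2)) = Pow(Add(Pow(Add(81, 22172), -1), -34168), Rational(1, 2)) = Pow(Add(Pow(22253, -1), -34168), Rational(1, 2)) = Pow(Add(Rational(1, 22253), -34168), Rational(1, 2)) = Pow(Rational(-760340503, 22253), Rational(1, 2)) = Mul(Rational(1, 1309), I, Pow(58546218731, Rational(1, 2)))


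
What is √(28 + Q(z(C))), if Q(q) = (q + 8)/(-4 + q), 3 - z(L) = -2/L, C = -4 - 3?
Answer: √177/3 ≈ 4.4347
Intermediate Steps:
C = -7
z(L) = 3 + 2/L (z(L) = 3 - (-2)/L = 3 + 2/L)
Q(q) = (8 + q)/(-4 + q)
√(28 + Q(z(C))) = √(28 + (8 + (3 + 2/(-7)))/(-4 + (3 + 2/(-7)))) = √(28 + (8 + (3 + 2*(-⅐)))/(-4 + (3 + 2*(-⅐)))) = √(28 + (8 + (3 - 2/7))/(-4 + (3 - 2/7))) = √(28 + (8 + 19/7)/(-4 + 19/7)) = √(28 + (75/7)/(-9/7)) = √(28 - 7/9*75/7) = √(28 - 25/3) = √(59/3) = √177/3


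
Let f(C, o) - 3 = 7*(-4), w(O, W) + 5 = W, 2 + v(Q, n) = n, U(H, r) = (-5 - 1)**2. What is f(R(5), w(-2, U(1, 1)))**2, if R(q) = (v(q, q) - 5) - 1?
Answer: 625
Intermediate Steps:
U(H, r) = 36 (U(H, r) = (-6)**2 = 36)
v(Q, n) = -2 + n
R(q) = -8 + q (R(q) = ((-2 + q) - 5) - 1 = (-7 + q) - 1 = -8 + q)
w(O, W) = -5 + W
f(C, o) = -25 (f(C, o) = 3 + 7*(-4) = 3 - 28 = -25)
f(R(5), w(-2, U(1, 1)))**2 = (-25)**2 = 625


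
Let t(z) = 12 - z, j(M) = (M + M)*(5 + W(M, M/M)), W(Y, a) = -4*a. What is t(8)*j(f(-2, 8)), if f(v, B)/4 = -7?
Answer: -224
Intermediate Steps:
f(v, B) = -28 (f(v, B) = 4*(-7) = -28)
j(M) = 2*M (j(M) = (M + M)*(5 - 4*M/M) = (2*M)*(5 - 4*1) = (2*M)*(5 - 4) = (2*M)*1 = 2*M)
t(8)*j(f(-2, 8)) = (12 - 1*8)*(2*(-28)) = (12 - 8)*(-56) = 4*(-56) = -224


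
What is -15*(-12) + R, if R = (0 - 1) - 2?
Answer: 177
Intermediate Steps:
R = -3 (R = -1 - 2 = -3)
-15*(-12) + R = -15*(-12) - 3 = 180 - 3 = 177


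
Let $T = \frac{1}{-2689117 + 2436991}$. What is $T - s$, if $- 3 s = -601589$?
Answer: $- \frac{50558742739}{252126} \approx -2.0053 \cdot 10^{5}$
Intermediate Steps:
$T = - \frac{1}{252126}$ ($T = \frac{1}{-252126} = - \frac{1}{252126} \approx -3.9663 \cdot 10^{-6}$)
$s = \frac{601589}{3}$ ($s = \left(- \frac{1}{3}\right) \left(-601589\right) = \frac{601589}{3} \approx 2.0053 \cdot 10^{5}$)
$T - s = - \frac{1}{252126} - \frac{601589}{3} = - \frac{50558742739}{252126}$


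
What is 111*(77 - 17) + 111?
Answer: 6771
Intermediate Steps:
111*(77 - 17) + 111 = 111*60 + 111 = 6660 + 111 = 6771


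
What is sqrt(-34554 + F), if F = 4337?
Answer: I*sqrt(30217) ≈ 173.83*I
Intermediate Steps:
sqrt(-34554 + F) = sqrt(-34554 + 4337) = sqrt(-30217) = I*sqrt(30217)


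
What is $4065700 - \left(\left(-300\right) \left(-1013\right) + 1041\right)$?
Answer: $3760759$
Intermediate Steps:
$4065700 - \left(\left(-300\right) \left(-1013\right) + 1041\right) = 4065700 - \left(303900 + 1041\right) = 4065700 - 304941 = 3760759$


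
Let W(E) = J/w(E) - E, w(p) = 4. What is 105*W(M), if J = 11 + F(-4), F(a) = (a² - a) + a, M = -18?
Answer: 10395/4 ≈ 2598.8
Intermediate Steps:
F(a) = a²
J = 27 (J = 11 + (-4)² = 11 + 16 = 27)
W(E) = 27/4 - E
105*W(M) = 105*(27/4 - 1*(-18)) = 105*(27/4 + 18) = 105*(99/4) = 10395/4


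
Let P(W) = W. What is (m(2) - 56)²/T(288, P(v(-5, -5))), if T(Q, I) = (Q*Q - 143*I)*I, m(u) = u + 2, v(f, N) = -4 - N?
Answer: 2704/82801 ≈ 0.032657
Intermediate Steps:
m(u) = 2 + u
T(Q, I) = I*(Q² - 143*I) (T(Q, I) = (Q² - 143*I)*I = I*(Q² - 143*I))
(m(2) - 56)²/T(288, P(v(-5, -5))) = ((2 + 2) - 56)²/(((-4 - 1*(-5))*(288² - 143*(-4 - 1*(-5))))) = (4 - 56)²/(((-4 + 5)*(82944 - 143*(-4 + 5)))) = (-52)²/((1*(82944 - 143*1))) = 2704/((1*(82944 - 143))) = 2704/((1*82801)) = 2704/82801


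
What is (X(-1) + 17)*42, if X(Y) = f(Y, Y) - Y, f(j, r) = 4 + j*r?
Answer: 966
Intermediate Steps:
X(Y) = 4 + Y**2 - Y (X(Y) = (4 + Y*Y) - Y = (4 + Y**2) - Y = 4 + Y**2 - Y)
(X(-1) + 17)*42 = ((4 + (-1)**2 - 1*(-1)) + 17)*42 = ((4 + 1 + 1) + 17)*42 = (6 + 17)*42 = 23*42 = 966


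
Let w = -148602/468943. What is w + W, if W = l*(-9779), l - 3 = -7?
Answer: 18343025786/468943 ≈ 39116.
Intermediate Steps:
l = -4 (l = 3 - 7 = -4)
w = -148602/468943 (w = -148602*1/468943 = -148602/468943 ≈ -0.31689)
W = 39116 (W = -4*(-9779) = 39116)
w + W = -148602/468943 + 39116 = 18343025786/468943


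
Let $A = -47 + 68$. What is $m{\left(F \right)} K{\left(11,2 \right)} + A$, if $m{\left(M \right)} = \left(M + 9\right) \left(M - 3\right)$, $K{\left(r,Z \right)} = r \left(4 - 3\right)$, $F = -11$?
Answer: $329$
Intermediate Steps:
$K{\left(r,Z \right)} = r$ ($K{\left(r,Z \right)} = r 1 = r$)
$A = 21$
$m{\left(M \right)} = \left(-3 + M\right) \left(9 + M\right)$ ($m{\left(M \right)} = \left(9 + M\right) \left(-3 + M\right) = \left(-3 + M\right) \left(9 + M\right)$)
$m{\left(F \right)} K{\left(11,2 \right)} + A = \left(-27 + \left(-11\right)^{2} + 6 \left(-11\right)\right) 11 + 21 = \left(-27 + 121 - 66\right) 11 + 21 = 28 \cdot 11 + 21 = 308 + 21 = 329$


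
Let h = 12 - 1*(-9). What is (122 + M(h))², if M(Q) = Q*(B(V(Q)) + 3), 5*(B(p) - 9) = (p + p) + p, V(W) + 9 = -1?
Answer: 61504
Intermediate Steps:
V(W) = -10 (V(W) = -9 - 1 = -10)
B(p) = 9 + 3*p/5 (B(p) = 9 + ((p + p) + p)/5 = 9 + (2*p + p)/5 = 9 + (3*p)/5 = 9 + 3*p/5)
h = 21 (h = 12 + 9 = 21)
M(Q) = 6*Q (M(Q) = Q*((9 + (⅗)*(-10)) + 3) = Q*((9 - 6) + 3) = Q*(3 + 3) = Q*6 = 6*Q)
(122 + M(h))² = (122 + 6*21)² = (122 + 126)² = 248² = 61504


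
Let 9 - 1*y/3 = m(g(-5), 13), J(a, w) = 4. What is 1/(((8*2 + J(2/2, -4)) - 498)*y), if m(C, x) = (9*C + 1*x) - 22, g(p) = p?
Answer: -1/90342 ≈ -1.1069e-5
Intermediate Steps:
m(C, x) = -22 + x + 9*C (m(C, x) = (9*C + x) - 22 = (x + 9*C) - 22 = -22 + x + 9*C)
y = 189 (y = 27 - 3*(-22 + 13 + 9*(-5)) = 27 - 3*(-22 + 13 - 45) = 27 - 3*(-54) = 27 + 162 = 189)
1/(((8*2 + J(2/2, -4)) - 498)*y) = 1/(((8*2 + 4) - 498)*189) = 1/(((16 + 4) - 498)*189) = 1/((20 - 498)*189) = 1/(-478*189) = 1/(-90342) = -1/90342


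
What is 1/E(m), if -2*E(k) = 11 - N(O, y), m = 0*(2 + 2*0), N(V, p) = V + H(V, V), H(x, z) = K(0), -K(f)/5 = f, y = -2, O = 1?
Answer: -⅕ ≈ -0.20000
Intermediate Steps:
K(f) = -5*f
H(x, z) = 0 (H(x, z) = -5*0 = 0)
N(V, p) = V (N(V, p) = V + 0 = V)
m = 0 (m = 0*(2 + 0) = 0*2 = 0)
E(k) = -5 (E(k) = -(11 - 1*1)/2 = -(11 - 1)/2 = -½*10 = -5)
1/E(m) = 1/(-5) = -⅕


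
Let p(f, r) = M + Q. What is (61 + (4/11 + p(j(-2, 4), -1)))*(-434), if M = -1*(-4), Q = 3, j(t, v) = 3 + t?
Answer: -326368/11 ≈ -29670.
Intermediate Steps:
M = 4
p(f, r) = 7 (p(f, r) = 4 + 3 = 7)
(61 + (4/11 + p(j(-2, 4), -1)))*(-434) = (61 + (4/11 + 7))*(-434) = (61 + 81/11)*(-434) = (752/11)*(-434) = -326368/11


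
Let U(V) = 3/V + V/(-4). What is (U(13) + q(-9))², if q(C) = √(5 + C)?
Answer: 13833/2704 - 157*I/13 ≈ 5.1158 - 12.077*I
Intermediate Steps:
U(V) = 3/V - V/4 (U(V) = 3/V + V*(-¼) = 3/V - V/4)
(U(13) + q(-9))² = ((3/13 - ¼*13) + √(5 - 9))² = ((3*(1/13) - 13/4) + √(-4))² = ((3/13 - 13/4) + 2*I)² = (-157/52 + 2*I)²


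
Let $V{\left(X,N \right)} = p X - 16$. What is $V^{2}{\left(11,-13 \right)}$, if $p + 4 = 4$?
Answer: $256$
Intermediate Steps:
$p = 0$ ($p = -4 + 4 = 0$)
$V{\left(X,N \right)} = -16$ ($V{\left(X,N \right)} = 0 X - 16 = 0 - 16 = -16$)
$V^{2}{\left(11,-13 \right)} = \left(-16\right)^{2} = 256$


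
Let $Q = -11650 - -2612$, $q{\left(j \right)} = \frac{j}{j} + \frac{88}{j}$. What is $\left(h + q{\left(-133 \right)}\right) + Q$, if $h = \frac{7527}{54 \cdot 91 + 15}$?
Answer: $- \frac{1974567090}{218519} \approx -9036.1$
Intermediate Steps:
$h = \frac{2509}{1643}$ ($h = \frac{7527}{4914 + 15} = \frac{7527}{4929} = 7527 \cdot \frac{1}{4929} = \frac{2509}{1643} \approx 1.5271$)
$q{\left(j \right)} = 1 + \frac{88}{j}$
$Q = -9038$ ($Q = -11650 + 2612 = -9038$)
$\left(h + q{\left(-133 \right)}\right) + Q = \left(\frac{2509}{1643} + \frac{88 - 133}{-133}\right) - 9038 = \left(\frac{2509}{1643} - - \frac{45}{133}\right) - 9038 = \left(\frac{2509}{1643} + \frac{45}{133}\right) - 9038 = \frac{407632}{218519} - 9038 = - \frac{1974567090}{218519}$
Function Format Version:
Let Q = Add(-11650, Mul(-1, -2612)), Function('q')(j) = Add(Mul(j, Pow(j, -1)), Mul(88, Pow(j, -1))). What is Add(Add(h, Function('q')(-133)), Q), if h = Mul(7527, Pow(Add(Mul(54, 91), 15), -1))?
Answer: Rational(-1974567090, 218519) ≈ -9036.1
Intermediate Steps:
h = Rational(2509, 1643) (h = Mul(7527, Pow(Add(4914, 15), -1)) = Mul(7527, Pow(4929, -1)) = Mul(7527, Rational(1, 4929)) = Rational(2509, 1643) ≈ 1.5271)
Function('q')(j) = Add(1, Mul(88, Pow(j, -1)))
Q = -9038 (Q = Add(-11650, 2612) = -9038)
Add(Add(h, Function('q')(-133)), Q) = Add(Add(Rational(2509, 1643), Mul(Pow(-133, -1), Add(88, -133))), -9038) = Add(Add(Rational(2509, 1643), Mul(Rational(-1, 133), -45)), -9038) = Add(Add(Rational(2509, 1643), Rational(45, 133)), -9038) = Add(Rational(407632, 218519), -9038) = Rational(-1974567090, 218519)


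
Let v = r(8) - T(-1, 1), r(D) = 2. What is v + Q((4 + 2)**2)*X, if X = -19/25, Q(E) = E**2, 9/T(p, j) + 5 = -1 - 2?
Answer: -196367/200 ≈ -981.83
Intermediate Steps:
T(p, j) = -9/8 (T(p, j) = 9/(-5 + (-1 - 2)) = 9/(-5 - 3) = 9/(-8) = 9*(-1/8) = -9/8)
v = 25/8 (v = 2 - 1*(-9/8) = 2 + 9/8 = 25/8 ≈ 3.1250)
X = -19/25 (X = -19*1/25 = -19/25 ≈ -0.76000)
v + Q((4 + 2)**2)*X = 25/8 + ((4 + 2)**2)**2*(-19/25) = 25/8 + (6**2)**2*(-19/25) = 25/8 + 36**2*(-19/25) = 25/8 + 1296*(-19/25) = 25/8 - 24624/25 = -196367/200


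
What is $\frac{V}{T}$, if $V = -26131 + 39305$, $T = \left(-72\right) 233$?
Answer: $- \frac{6587}{8388} \approx -0.78529$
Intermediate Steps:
$T = -16776$
$V = 13174$
$\frac{V}{T} = \frac{13174}{-16776} = 13174 \left(- \frac{1}{16776}\right) = - \frac{6587}{8388}$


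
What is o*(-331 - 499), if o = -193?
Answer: 160190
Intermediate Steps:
o*(-331 - 499) = -193*(-331 - 499) = -193*(-830) = 160190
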